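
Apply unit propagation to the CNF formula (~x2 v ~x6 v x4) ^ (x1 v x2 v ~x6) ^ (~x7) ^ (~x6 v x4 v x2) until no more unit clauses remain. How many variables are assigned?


Unit propagation repeatedly assigns the literal in any unit clause, then simplifies.
Assignments in order: x7 = F.
No further unit clauses remain.
Total variables assigned = 1.

1


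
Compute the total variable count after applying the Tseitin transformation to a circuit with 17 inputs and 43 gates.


The Tseitin transformation introduces one auxiliary variable per gate.
Total variables = inputs + gates = 17 + 43 = 60.

60


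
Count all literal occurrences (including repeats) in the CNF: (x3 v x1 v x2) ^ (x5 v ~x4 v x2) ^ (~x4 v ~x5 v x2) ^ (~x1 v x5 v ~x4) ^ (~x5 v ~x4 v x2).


Clause lengths: 3, 3, 3, 3, 3.
Sum = 3 + 3 + 3 + 3 + 3 = 15.

15


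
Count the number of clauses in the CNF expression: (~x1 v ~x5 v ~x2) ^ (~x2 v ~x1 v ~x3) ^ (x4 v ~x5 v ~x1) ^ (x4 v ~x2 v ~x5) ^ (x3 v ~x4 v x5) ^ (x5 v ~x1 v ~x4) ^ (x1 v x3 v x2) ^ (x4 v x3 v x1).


Each group enclosed in parentheses joined by ^ is one clause.
Counting the conjuncts: 8 clauses.

8


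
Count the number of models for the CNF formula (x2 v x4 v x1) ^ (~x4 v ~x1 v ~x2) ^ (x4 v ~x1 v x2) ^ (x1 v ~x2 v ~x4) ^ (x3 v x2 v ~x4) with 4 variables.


Enumerate all 16 truth assignments over 4 variables.
Test each against every clause.
Satisfying assignments found: 6.

6


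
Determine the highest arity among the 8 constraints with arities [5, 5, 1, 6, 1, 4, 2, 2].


The arities are: 5, 5, 1, 6, 1, 4, 2, 2.
Scan for the maximum value.
Maximum arity = 6.

6


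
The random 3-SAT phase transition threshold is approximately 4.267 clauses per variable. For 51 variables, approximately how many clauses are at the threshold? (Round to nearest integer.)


The 3-SAT phase transition occurs at approximately 4.267 clauses per variable.
m = 4.267 * 51 = 217.617.
Rounded to nearest integer: 218.

218


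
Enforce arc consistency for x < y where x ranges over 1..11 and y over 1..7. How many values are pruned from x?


For the constraint x < y, x needs a supporting value in y's domain.
x can be at most 6 (one less than y's maximum).
Valid x values from domain: 6 out of 11.
Pruned = 11 - 6 = 5.

5


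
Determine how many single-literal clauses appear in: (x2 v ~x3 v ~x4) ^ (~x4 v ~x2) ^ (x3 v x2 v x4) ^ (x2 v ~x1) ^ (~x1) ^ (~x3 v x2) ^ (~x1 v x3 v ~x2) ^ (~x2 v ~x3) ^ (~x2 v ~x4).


A unit clause contains exactly one literal.
Unit clauses found: (~x1).
Count = 1.

1


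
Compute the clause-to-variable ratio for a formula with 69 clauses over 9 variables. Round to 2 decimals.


Clause-to-variable ratio = clauses / variables.
69 / 9 = 7.67.

7.67


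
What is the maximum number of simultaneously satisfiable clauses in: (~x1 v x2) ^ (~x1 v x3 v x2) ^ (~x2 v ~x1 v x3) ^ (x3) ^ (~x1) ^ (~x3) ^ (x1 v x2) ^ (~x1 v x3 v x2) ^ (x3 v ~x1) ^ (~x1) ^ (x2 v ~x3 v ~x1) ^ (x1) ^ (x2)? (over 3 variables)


Enumerate all 8 truth assignments.
For each, count how many of the 13 clauses are satisfied.
The formula is not fully satisfiable, so the maximum is below 13.
Maximum simultaneously satisfiable clauses = 11.

11


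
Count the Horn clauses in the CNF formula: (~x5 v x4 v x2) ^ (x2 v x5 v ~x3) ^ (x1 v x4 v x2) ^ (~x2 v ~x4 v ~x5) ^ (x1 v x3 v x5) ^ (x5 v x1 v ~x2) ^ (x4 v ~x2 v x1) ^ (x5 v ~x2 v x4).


A Horn clause has at most one positive literal.
Clause 1: 2 positive lit(s) -> not Horn
Clause 2: 2 positive lit(s) -> not Horn
Clause 3: 3 positive lit(s) -> not Horn
Clause 4: 0 positive lit(s) -> Horn
Clause 5: 3 positive lit(s) -> not Horn
Clause 6: 2 positive lit(s) -> not Horn
Clause 7: 2 positive lit(s) -> not Horn
Clause 8: 2 positive lit(s) -> not Horn
Total Horn clauses = 1.

1


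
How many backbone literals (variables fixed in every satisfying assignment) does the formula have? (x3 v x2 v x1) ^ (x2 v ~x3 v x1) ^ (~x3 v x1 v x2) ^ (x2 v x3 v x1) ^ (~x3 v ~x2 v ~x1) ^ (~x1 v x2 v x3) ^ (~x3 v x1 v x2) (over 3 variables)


Find all satisfying assignments: 4 model(s).
Check which variables have the same value in every model.
No variable is fixed across all models.
Backbone size = 0.

0


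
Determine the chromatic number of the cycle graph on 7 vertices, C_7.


An odd cycle cannot be 2-colored: alternating two colors around the cycle returns to the start with a conflict.
Since 7 is odd, three colors are required (and three suffice).
Chromatic number = 3.

3


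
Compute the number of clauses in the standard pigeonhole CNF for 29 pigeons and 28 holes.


The PHP encoding has two parts:
1) At-least-one-hole clauses: 29 (one per pigeon, each with 28 literals).
2) At-most-one-pigeon-per-hole clauses: 28 holes * C(29,2) = 28 * 406 = 11368.
Total clauses = 29 + 11368 = 11397.

11397


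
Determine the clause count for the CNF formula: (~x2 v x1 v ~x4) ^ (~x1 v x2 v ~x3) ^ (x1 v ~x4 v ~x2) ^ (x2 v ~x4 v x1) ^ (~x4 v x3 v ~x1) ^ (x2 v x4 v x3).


Each group enclosed in parentheses joined by ^ is one clause.
Counting the conjuncts: 6 clauses.

6


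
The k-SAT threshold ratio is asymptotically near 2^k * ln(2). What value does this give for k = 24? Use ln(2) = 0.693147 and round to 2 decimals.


Using the asymptotic formula: threshold ~ 2^k * ln(2).
2^24 = 16777216.
16777216 * 0.693147 = 11629076.94.

11629076.94


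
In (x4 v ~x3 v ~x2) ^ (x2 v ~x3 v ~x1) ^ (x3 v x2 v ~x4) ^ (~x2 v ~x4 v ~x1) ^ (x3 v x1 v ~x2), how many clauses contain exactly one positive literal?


A definite clause has exactly one positive literal.
Clause 1: 1 positive -> definite
Clause 2: 1 positive -> definite
Clause 3: 2 positive -> not definite
Clause 4: 0 positive -> not definite
Clause 5: 2 positive -> not definite
Definite clause count = 2.

2


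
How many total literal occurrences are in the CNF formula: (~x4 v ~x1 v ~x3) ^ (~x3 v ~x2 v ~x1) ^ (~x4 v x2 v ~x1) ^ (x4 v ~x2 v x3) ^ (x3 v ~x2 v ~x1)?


Clause lengths: 3, 3, 3, 3, 3.
Sum = 3 + 3 + 3 + 3 + 3 = 15.

15


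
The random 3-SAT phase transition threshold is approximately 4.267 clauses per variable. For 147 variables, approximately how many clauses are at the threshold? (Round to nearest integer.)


The 3-SAT phase transition occurs at approximately 4.267 clauses per variable.
m = 4.267 * 147 = 627.249.
Rounded to nearest integer: 627.

627


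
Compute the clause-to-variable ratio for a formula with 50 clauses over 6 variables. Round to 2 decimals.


Clause-to-variable ratio = clauses / variables.
50 / 6 = 8.33.

8.33


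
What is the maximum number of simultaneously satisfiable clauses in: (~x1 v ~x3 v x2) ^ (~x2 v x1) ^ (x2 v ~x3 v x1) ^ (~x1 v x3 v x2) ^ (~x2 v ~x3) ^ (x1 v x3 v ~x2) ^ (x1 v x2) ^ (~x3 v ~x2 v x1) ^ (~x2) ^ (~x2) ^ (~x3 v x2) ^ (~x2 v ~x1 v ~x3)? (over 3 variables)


Enumerate all 8 truth assignments.
For each, count how many of the 12 clauses are satisfied.
The formula is not fully satisfiable, so the maximum is below 12.
Maximum simultaneously satisfiable clauses = 11.

11


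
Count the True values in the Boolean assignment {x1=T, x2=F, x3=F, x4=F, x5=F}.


The weight is the number of variables assigned True.
True variables: x1.
Weight = 1.

1


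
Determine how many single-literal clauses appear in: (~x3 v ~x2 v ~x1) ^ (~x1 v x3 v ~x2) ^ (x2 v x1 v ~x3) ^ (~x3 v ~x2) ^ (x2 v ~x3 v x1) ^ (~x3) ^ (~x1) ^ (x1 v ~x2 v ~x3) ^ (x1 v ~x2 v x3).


A unit clause contains exactly one literal.
Unit clauses found: (~x3), (~x1).
Count = 2.

2


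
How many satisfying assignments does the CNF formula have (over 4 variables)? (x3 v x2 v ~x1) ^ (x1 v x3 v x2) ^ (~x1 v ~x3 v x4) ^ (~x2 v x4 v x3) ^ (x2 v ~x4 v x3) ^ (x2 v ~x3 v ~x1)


Enumerate all 16 truth assignments over 4 variables.
Test each against every clause.
Satisfying assignments found: 7.

7


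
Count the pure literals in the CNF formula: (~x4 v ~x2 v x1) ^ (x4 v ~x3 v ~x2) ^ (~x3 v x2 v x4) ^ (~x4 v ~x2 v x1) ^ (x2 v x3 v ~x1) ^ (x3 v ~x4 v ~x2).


A pure literal appears in only one polarity across all clauses.
No pure literals found.
Count = 0.

0


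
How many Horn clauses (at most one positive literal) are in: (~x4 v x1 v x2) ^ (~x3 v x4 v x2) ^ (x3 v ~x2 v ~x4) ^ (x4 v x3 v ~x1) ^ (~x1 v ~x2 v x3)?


A Horn clause has at most one positive literal.
Clause 1: 2 positive lit(s) -> not Horn
Clause 2: 2 positive lit(s) -> not Horn
Clause 3: 1 positive lit(s) -> Horn
Clause 4: 2 positive lit(s) -> not Horn
Clause 5: 1 positive lit(s) -> Horn
Total Horn clauses = 2.

2


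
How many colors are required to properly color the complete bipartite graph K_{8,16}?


K_{8,16} is bipartite by definition: the two parts are independent sets, with every edge crossing between them.
Color all vertices in one part with color 1 and all vertices in the other part with color 2.
Since the graph has at least one edge, one color does not suffice.
Chromatic number = 2.

2


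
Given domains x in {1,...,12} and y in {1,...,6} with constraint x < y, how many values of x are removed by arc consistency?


For the constraint x < y, x needs a supporting value in y's domain.
x can be at most 5 (one less than y's maximum).
Valid x values from domain: 5 out of 12.
Pruned = 12 - 5 = 7.

7


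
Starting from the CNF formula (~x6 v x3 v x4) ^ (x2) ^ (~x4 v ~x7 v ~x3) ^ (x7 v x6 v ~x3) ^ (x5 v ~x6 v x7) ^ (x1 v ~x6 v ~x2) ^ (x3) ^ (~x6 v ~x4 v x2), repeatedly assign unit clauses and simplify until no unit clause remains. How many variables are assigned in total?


Unit propagation repeatedly assigns the literal in any unit clause, then simplifies.
Assignments in order: x2 = T, x3 = T.
No further unit clauses remain.
Total variables assigned = 2.

2


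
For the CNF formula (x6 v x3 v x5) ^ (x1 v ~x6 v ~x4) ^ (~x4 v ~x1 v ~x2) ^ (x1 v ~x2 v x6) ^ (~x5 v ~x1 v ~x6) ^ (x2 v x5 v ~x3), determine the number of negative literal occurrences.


Scan each clause for negated literals.
Clause 1: 0 negative; Clause 2: 2 negative; Clause 3: 3 negative; Clause 4: 1 negative; Clause 5: 3 negative; Clause 6: 1 negative.
Total negative literal occurrences = 10.

10


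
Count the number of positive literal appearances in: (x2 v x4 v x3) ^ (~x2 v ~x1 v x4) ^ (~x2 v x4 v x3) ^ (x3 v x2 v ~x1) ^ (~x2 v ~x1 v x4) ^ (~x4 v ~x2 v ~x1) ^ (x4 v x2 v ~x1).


Scan each clause for unnegated literals.
Clause 1: 3 positive; Clause 2: 1 positive; Clause 3: 2 positive; Clause 4: 2 positive; Clause 5: 1 positive; Clause 6: 0 positive; Clause 7: 2 positive.
Total positive literal occurrences = 11.

11


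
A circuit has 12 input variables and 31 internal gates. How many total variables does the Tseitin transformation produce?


The Tseitin transformation introduces one auxiliary variable per gate.
Total variables = inputs + gates = 12 + 31 = 43.

43


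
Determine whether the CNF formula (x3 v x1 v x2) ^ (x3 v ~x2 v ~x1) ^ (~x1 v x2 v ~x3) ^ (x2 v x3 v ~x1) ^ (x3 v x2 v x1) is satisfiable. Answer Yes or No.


Check all 8 possible truth assignments.
Number of satisfying assignments found: 4.
The formula is satisfiable.

Yes


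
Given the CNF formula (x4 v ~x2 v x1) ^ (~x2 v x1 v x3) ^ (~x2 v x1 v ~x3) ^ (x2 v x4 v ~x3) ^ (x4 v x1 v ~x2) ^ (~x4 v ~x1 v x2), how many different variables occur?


Identify each distinct variable in the formula.
Variables found: x1, x2, x3, x4.
Total distinct variables = 4.

4


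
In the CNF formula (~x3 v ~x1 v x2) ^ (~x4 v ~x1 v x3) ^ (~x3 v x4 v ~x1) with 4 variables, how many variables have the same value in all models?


Find all satisfying assignments: 11 model(s).
Check which variables have the same value in every model.
No variable is fixed across all models.
Backbone size = 0.

0


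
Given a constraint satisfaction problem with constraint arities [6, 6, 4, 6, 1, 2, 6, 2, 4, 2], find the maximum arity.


The arities are: 6, 6, 4, 6, 1, 2, 6, 2, 4, 2.
Scan for the maximum value.
Maximum arity = 6.

6


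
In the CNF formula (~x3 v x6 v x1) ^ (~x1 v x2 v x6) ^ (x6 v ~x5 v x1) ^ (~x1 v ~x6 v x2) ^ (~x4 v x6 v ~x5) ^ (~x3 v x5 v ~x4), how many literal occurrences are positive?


Scan each clause for unnegated literals.
Clause 1: 2 positive; Clause 2: 2 positive; Clause 3: 2 positive; Clause 4: 1 positive; Clause 5: 1 positive; Clause 6: 1 positive.
Total positive literal occurrences = 9.

9


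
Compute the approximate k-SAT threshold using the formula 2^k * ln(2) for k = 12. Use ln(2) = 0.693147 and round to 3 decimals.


Using the asymptotic formula: threshold ~ 2^k * ln(2).
2^12 = 4096.
4096 * 0.693147 = 2839.13.

2839.13


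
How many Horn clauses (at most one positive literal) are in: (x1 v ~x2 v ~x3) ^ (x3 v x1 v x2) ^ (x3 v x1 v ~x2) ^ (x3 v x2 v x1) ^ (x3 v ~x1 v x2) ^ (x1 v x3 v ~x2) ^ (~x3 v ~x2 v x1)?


A Horn clause has at most one positive literal.
Clause 1: 1 positive lit(s) -> Horn
Clause 2: 3 positive lit(s) -> not Horn
Clause 3: 2 positive lit(s) -> not Horn
Clause 4: 3 positive lit(s) -> not Horn
Clause 5: 2 positive lit(s) -> not Horn
Clause 6: 2 positive lit(s) -> not Horn
Clause 7: 1 positive lit(s) -> Horn
Total Horn clauses = 2.

2


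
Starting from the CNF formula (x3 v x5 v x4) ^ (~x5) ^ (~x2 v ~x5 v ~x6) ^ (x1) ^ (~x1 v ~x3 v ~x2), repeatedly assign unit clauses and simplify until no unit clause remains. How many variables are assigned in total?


Unit propagation repeatedly assigns the literal in any unit clause, then simplifies.
Assignments in order: x5 = F, x1 = T.
No further unit clauses remain.
Total variables assigned = 2.

2


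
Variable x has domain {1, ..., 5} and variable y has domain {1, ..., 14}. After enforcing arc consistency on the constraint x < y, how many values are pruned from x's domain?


For the constraint x < y, x needs a supporting value in y's domain.
x can be at most 13 (one less than y's maximum).
Valid x values from domain: 5 out of 5.
Pruned = 5 - 5 = 0.

0


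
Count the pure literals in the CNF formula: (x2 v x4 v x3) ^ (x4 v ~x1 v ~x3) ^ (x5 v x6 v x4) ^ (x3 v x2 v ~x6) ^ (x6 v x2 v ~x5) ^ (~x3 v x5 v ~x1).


A pure literal appears in only one polarity across all clauses.
Pure literals: x1 (negative only), x2 (positive only), x4 (positive only).
Count = 3.

3


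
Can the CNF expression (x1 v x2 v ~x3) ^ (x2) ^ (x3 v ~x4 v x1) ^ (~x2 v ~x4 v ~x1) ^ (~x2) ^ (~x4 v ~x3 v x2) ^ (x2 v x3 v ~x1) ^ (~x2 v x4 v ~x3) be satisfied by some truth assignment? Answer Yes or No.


Check all 16 possible truth assignments.
Number of satisfying assignments found: 0.
The formula is unsatisfiable.

No


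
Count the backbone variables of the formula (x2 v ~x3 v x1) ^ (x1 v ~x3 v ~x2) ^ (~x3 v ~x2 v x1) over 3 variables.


Find all satisfying assignments: 6 model(s).
Check which variables have the same value in every model.
No variable is fixed across all models.
Backbone size = 0.

0


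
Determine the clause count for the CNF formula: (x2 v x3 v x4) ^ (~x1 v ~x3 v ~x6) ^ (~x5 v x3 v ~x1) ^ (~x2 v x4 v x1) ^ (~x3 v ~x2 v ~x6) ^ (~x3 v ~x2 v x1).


Each group enclosed in parentheses joined by ^ is one clause.
Counting the conjuncts: 6 clauses.

6


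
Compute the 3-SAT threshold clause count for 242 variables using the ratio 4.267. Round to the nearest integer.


The 3-SAT phase transition occurs at approximately 4.267 clauses per variable.
m = 4.267 * 242 = 1032.614.
Rounded to nearest integer: 1033.

1033


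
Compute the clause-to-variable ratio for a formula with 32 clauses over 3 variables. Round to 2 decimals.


Clause-to-variable ratio = clauses / variables.
32 / 3 = 10.67.

10.67


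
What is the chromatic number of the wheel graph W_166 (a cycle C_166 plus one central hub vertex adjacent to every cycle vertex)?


W_166 consists of the cycle C_166 together with a hub vertex adjacent to every cycle vertex.
The cycle C_166 needs 2 colors (even cycle -> 2).
The hub is adjacent to every cycle vertex, so it must receive a new color distinct from all of them.
Chromatic number = 2 + 1 = 3.

3


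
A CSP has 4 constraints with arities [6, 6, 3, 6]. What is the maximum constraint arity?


The arities are: 6, 6, 3, 6.
Scan for the maximum value.
Maximum arity = 6.

6


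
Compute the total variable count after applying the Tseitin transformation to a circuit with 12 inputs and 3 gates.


The Tseitin transformation introduces one auxiliary variable per gate.
Total variables = inputs + gates = 12 + 3 = 15.

15


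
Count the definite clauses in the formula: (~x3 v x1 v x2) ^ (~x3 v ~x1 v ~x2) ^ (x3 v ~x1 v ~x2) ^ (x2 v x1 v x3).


A definite clause has exactly one positive literal.
Clause 1: 2 positive -> not definite
Clause 2: 0 positive -> not definite
Clause 3: 1 positive -> definite
Clause 4: 3 positive -> not definite
Definite clause count = 1.

1


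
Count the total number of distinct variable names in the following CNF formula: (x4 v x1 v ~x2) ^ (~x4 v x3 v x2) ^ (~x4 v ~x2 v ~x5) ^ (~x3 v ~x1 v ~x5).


Identify each distinct variable in the formula.
Variables found: x1, x2, x3, x4, x5.
Total distinct variables = 5.

5


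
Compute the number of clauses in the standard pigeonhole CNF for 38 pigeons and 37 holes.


The PHP encoding has two parts:
1) At-least-one-hole clauses: 38 (one per pigeon, each with 37 literals).
2) At-most-one-pigeon-per-hole clauses: 37 holes * C(38,2) = 37 * 703 = 26011.
Total clauses = 38 + 26011 = 26049.

26049


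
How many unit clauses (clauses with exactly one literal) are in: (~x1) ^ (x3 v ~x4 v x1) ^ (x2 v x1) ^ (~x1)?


A unit clause contains exactly one literal.
Unit clauses found: (~x1), (~x1).
Count = 2.

2


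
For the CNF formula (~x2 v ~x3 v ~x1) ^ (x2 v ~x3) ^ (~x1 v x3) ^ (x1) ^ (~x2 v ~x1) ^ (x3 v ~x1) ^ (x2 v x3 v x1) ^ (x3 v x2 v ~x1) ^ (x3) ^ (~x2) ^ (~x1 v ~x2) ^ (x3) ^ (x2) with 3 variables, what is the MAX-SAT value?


Enumerate all 8 truth assignments.
For each, count how many of the 13 clauses are satisfied.
The formula is not fully satisfiable, so the maximum is below 13.
Maximum simultaneously satisfiable clauses = 11.

11


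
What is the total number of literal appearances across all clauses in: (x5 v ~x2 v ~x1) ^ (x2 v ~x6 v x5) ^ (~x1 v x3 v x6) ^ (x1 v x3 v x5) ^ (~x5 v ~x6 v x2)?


Clause lengths: 3, 3, 3, 3, 3.
Sum = 3 + 3 + 3 + 3 + 3 = 15.

15


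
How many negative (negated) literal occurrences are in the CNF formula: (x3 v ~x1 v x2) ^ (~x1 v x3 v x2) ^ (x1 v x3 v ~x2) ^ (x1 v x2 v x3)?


Scan each clause for negated literals.
Clause 1: 1 negative; Clause 2: 1 negative; Clause 3: 1 negative; Clause 4: 0 negative.
Total negative literal occurrences = 3.

3


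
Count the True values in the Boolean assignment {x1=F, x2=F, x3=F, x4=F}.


The weight is the number of variables assigned True.
True variables: none.
Weight = 0.

0


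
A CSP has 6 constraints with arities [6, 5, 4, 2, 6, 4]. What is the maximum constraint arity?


The arities are: 6, 5, 4, 2, 6, 4.
Scan for the maximum value.
Maximum arity = 6.

6


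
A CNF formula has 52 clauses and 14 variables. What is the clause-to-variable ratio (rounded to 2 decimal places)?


Clause-to-variable ratio = clauses / variables.
52 / 14 = 3.71.

3.71


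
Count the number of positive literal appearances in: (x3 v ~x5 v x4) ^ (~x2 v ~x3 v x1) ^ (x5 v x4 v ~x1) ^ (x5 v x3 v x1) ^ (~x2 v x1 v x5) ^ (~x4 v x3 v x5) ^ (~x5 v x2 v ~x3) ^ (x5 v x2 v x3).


Scan each clause for unnegated literals.
Clause 1: 2 positive; Clause 2: 1 positive; Clause 3: 2 positive; Clause 4: 3 positive; Clause 5: 2 positive; Clause 6: 2 positive; Clause 7: 1 positive; Clause 8: 3 positive.
Total positive literal occurrences = 16.

16


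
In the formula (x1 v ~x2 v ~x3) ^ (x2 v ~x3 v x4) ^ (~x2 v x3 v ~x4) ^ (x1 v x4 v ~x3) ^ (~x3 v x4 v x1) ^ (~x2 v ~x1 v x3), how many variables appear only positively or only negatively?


A pure literal appears in only one polarity across all clauses.
No pure literals found.
Count = 0.

0


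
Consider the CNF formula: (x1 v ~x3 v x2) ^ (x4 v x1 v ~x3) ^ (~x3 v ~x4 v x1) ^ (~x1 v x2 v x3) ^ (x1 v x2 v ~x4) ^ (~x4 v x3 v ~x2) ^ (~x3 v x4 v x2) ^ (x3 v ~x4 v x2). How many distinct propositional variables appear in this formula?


Identify each distinct variable in the formula.
Variables found: x1, x2, x3, x4.
Total distinct variables = 4.

4


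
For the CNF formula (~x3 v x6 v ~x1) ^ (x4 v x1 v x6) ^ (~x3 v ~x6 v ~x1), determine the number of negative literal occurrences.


Scan each clause for negated literals.
Clause 1: 2 negative; Clause 2: 0 negative; Clause 3: 3 negative.
Total negative literal occurrences = 5.

5


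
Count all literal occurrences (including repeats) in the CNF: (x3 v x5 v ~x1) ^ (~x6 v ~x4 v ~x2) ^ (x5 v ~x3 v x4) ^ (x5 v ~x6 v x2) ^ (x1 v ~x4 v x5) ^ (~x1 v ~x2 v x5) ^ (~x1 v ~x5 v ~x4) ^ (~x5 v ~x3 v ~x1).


Clause lengths: 3, 3, 3, 3, 3, 3, 3, 3.
Sum = 3 + 3 + 3 + 3 + 3 + 3 + 3 + 3 = 24.

24


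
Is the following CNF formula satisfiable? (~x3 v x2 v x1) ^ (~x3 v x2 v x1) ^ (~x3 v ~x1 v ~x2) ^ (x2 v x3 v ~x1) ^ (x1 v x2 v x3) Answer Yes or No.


Check all 8 possible truth assignments.
Number of satisfying assignments found: 4.
The formula is satisfiable.

Yes


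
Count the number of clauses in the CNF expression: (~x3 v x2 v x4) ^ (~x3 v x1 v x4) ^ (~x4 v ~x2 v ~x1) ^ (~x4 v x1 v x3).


Each group enclosed in parentheses joined by ^ is one clause.
Counting the conjuncts: 4 clauses.

4


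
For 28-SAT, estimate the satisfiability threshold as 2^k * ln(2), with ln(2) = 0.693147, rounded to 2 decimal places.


Using the asymptotic formula: threshold ~ 2^k * ln(2).
2^28 = 268435456.
268435456 * 0.693147 = 186065231.02.

186065231.02


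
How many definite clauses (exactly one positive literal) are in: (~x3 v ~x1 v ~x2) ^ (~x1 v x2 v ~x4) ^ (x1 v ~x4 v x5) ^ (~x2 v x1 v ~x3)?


A definite clause has exactly one positive literal.
Clause 1: 0 positive -> not definite
Clause 2: 1 positive -> definite
Clause 3: 2 positive -> not definite
Clause 4: 1 positive -> definite
Definite clause count = 2.

2


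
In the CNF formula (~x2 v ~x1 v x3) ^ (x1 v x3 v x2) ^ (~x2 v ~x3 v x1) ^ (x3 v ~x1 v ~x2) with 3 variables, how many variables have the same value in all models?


Find all satisfying assignments: 5 model(s).
Check which variables have the same value in every model.
No variable is fixed across all models.
Backbone size = 0.

0


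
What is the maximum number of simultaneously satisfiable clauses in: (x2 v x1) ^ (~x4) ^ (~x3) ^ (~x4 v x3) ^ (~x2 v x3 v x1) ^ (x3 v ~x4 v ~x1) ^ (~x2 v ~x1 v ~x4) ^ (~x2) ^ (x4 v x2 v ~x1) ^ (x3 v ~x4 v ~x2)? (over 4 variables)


Enumerate all 16 truth assignments.
For each, count how many of the 10 clauses are satisfied.
The formula is not fully satisfiable, so the maximum is below 10.
Maximum simultaneously satisfiable clauses = 9.

9


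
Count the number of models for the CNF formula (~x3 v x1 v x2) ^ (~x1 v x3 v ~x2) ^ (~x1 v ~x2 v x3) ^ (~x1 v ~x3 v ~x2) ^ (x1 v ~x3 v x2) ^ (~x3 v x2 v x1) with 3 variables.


Enumerate all 8 truth assignments over 3 variables.
Test each against every clause.
Satisfying assignments found: 5.

5


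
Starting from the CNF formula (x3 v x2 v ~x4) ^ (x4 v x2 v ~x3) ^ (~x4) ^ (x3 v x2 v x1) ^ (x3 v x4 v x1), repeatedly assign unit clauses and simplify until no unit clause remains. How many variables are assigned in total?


Unit propagation repeatedly assigns the literal in any unit clause, then simplifies.
Assignments in order: x4 = F.
No further unit clauses remain.
Total variables assigned = 1.

1


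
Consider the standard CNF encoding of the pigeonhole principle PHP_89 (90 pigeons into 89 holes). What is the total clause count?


The PHP encoding has two parts:
1) At-least-one-hole clauses: 90 (one per pigeon, each with 89 literals).
2) At-most-one-pigeon-per-hole clauses: 89 holes * C(90,2) = 89 * 4005 = 356445.
Total clauses = 90 + 356445 = 356535.

356535


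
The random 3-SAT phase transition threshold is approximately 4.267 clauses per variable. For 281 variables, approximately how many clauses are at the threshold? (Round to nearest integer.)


The 3-SAT phase transition occurs at approximately 4.267 clauses per variable.
m = 4.267 * 281 = 1199.027.
Rounded to nearest integer: 1199.

1199


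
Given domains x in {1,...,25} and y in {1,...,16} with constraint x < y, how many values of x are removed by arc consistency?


For the constraint x < y, x needs a supporting value in y's domain.
x can be at most 15 (one less than y's maximum).
Valid x values from domain: 15 out of 25.
Pruned = 25 - 15 = 10.

10


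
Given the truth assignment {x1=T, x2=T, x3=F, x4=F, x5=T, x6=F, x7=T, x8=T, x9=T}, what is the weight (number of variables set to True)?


The weight is the number of variables assigned True.
True variables: x1, x2, x5, x7, x8, x9.
Weight = 6.

6


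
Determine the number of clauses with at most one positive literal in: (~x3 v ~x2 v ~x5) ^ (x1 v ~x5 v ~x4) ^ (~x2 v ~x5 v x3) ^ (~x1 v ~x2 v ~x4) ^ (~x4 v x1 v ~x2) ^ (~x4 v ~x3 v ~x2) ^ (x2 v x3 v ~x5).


A Horn clause has at most one positive literal.
Clause 1: 0 positive lit(s) -> Horn
Clause 2: 1 positive lit(s) -> Horn
Clause 3: 1 positive lit(s) -> Horn
Clause 4: 0 positive lit(s) -> Horn
Clause 5: 1 positive lit(s) -> Horn
Clause 6: 0 positive lit(s) -> Horn
Clause 7: 2 positive lit(s) -> not Horn
Total Horn clauses = 6.

6


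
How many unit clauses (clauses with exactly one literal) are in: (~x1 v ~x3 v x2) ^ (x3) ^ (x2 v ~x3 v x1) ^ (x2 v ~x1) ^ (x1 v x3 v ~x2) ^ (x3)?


A unit clause contains exactly one literal.
Unit clauses found: (x3), (x3).
Count = 2.

2


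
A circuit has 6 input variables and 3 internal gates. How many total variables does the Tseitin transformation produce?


The Tseitin transformation introduces one auxiliary variable per gate.
Total variables = inputs + gates = 6 + 3 = 9.

9


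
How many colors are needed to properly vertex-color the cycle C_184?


A cycle on an even number of vertices is bipartite: alternate two colors around the cycle.
Since 184 is even, two colors suffice, and at least two are needed because the graph has edges.
Chromatic number = 2.

2


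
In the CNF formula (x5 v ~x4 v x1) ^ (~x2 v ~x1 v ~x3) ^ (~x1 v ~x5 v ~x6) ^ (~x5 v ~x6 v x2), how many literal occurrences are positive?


Scan each clause for unnegated literals.
Clause 1: 2 positive; Clause 2: 0 positive; Clause 3: 0 positive; Clause 4: 1 positive.
Total positive literal occurrences = 3.

3


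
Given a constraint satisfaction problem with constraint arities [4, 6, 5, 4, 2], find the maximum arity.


The arities are: 4, 6, 5, 4, 2.
Scan for the maximum value.
Maximum arity = 6.

6


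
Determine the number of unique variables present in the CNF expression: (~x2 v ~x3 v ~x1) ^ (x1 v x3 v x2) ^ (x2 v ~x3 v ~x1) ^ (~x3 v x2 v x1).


Identify each distinct variable in the formula.
Variables found: x1, x2, x3.
Total distinct variables = 3.

3


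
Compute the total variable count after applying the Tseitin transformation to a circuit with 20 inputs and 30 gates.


The Tseitin transformation introduces one auxiliary variable per gate.
Total variables = inputs + gates = 20 + 30 = 50.

50


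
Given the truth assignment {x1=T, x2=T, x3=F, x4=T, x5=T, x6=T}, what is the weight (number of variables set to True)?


The weight is the number of variables assigned True.
True variables: x1, x2, x4, x5, x6.
Weight = 5.

5


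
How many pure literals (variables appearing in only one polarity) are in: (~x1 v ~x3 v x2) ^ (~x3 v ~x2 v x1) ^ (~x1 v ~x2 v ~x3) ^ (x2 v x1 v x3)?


A pure literal appears in only one polarity across all clauses.
No pure literals found.
Count = 0.

0


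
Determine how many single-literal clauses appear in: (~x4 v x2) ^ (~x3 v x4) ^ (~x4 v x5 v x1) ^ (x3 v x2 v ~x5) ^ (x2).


A unit clause contains exactly one literal.
Unit clauses found: (x2).
Count = 1.

1


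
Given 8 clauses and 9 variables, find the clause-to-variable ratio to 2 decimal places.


Clause-to-variable ratio = clauses / variables.
8 / 9 = 0.89.

0.89


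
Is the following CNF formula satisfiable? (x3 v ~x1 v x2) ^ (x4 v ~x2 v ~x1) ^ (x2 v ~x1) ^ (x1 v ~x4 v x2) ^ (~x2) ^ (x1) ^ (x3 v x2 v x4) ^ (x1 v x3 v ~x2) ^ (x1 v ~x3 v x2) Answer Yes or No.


Check all 16 possible truth assignments.
Number of satisfying assignments found: 0.
The formula is unsatisfiable.

No


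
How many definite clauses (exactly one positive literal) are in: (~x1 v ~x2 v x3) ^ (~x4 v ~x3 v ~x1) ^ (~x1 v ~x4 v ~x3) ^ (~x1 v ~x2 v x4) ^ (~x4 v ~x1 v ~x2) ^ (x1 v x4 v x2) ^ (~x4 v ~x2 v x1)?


A definite clause has exactly one positive literal.
Clause 1: 1 positive -> definite
Clause 2: 0 positive -> not definite
Clause 3: 0 positive -> not definite
Clause 4: 1 positive -> definite
Clause 5: 0 positive -> not definite
Clause 6: 3 positive -> not definite
Clause 7: 1 positive -> definite
Definite clause count = 3.

3


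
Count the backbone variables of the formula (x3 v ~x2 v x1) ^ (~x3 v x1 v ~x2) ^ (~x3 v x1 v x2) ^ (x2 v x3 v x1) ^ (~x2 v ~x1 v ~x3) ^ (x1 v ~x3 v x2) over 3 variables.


Find all satisfying assignments: 3 model(s).
Check which variables have the same value in every model.
Fixed variables: x1=T.
Backbone size = 1.

1


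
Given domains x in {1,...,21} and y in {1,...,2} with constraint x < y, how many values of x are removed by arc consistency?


For the constraint x < y, x needs a supporting value in y's domain.
x can be at most 1 (one less than y's maximum).
Valid x values from domain: 1 out of 21.
Pruned = 21 - 1 = 20.

20


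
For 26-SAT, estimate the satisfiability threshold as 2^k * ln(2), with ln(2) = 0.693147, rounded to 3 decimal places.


Using the asymptotic formula: threshold ~ 2^k * ln(2).
2^26 = 67108864.
67108864 * 0.693147 = 46516307.755.

46516307.755


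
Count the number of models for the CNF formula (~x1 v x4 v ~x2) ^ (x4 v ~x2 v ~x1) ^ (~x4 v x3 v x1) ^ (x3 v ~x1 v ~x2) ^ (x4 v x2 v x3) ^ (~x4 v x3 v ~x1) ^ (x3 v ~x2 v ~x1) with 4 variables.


Enumerate all 16 truth assignments over 4 variables.
Test each against every clause.
Satisfying assignments found: 8.

8


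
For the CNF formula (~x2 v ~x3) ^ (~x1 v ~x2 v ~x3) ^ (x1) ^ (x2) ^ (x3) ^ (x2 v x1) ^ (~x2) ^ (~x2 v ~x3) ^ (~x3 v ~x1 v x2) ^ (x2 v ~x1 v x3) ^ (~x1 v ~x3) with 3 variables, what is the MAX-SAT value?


Enumerate all 8 truth assignments.
For each, count how many of the 11 clauses are satisfied.
The formula is not fully satisfiable, so the maximum is below 11.
Maximum simultaneously satisfiable clauses = 9.

9


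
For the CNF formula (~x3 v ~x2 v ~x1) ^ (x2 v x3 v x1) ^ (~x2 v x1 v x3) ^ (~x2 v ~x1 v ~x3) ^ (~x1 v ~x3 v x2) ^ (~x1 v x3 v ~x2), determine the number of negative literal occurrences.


Scan each clause for negated literals.
Clause 1: 3 negative; Clause 2: 0 negative; Clause 3: 1 negative; Clause 4: 3 negative; Clause 5: 2 negative; Clause 6: 2 negative.
Total negative literal occurrences = 11.

11


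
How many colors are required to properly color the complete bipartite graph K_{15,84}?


K_{15,84} is bipartite by definition: the two parts are independent sets, with every edge crossing between them.
Color all vertices in one part with color 1 and all vertices in the other part with color 2.
Since the graph has at least one edge, one color does not suffice.
Chromatic number = 2.

2


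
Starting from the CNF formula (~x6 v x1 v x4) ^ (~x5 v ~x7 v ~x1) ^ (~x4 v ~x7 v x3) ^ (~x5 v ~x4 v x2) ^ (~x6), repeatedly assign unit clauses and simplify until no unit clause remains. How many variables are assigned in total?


Unit propagation repeatedly assigns the literal in any unit clause, then simplifies.
Assignments in order: x6 = F.
No further unit clauses remain.
Total variables assigned = 1.

1


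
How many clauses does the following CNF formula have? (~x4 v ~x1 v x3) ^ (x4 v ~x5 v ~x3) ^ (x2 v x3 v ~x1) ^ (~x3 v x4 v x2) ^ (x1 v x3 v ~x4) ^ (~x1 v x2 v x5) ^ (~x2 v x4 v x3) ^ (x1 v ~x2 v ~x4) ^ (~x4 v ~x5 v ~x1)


Each group enclosed in parentheses joined by ^ is one clause.
Counting the conjuncts: 9 clauses.

9


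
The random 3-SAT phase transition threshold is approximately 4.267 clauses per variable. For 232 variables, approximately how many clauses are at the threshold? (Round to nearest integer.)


The 3-SAT phase transition occurs at approximately 4.267 clauses per variable.
m = 4.267 * 232 = 989.944.
Rounded to nearest integer: 990.

990


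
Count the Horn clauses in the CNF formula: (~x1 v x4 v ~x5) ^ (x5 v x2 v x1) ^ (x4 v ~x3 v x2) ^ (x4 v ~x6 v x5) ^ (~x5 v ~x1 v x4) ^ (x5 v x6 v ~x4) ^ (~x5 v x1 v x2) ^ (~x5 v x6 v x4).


A Horn clause has at most one positive literal.
Clause 1: 1 positive lit(s) -> Horn
Clause 2: 3 positive lit(s) -> not Horn
Clause 3: 2 positive lit(s) -> not Horn
Clause 4: 2 positive lit(s) -> not Horn
Clause 5: 1 positive lit(s) -> Horn
Clause 6: 2 positive lit(s) -> not Horn
Clause 7: 2 positive lit(s) -> not Horn
Clause 8: 2 positive lit(s) -> not Horn
Total Horn clauses = 2.

2


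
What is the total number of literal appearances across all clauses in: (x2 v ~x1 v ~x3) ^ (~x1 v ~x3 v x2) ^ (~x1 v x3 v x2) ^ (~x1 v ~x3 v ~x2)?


Clause lengths: 3, 3, 3, 3.
Sum = 3 + 3 + 3 + 3 = 12.

12


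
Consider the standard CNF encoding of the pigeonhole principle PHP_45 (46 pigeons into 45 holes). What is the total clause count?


The PHP encoding has two parts:
1) At-least-one-hole clauses: 46 (one per pigeon, each with 45 literals).
2) At-most-one-pigeon-per-hole clauses: 45 holes * C(46,2) = 45 * 1035 = 46575.
Total clauses = 46 + 46575 = 46621.

46621


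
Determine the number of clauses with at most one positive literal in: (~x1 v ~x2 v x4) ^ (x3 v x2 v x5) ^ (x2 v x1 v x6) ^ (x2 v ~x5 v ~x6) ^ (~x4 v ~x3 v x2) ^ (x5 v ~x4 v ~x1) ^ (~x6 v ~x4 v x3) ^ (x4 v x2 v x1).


A Horn clause has at most one positive literal.
Clause 1: 1 positive lit(s) -> Horn
Clause 2: 3 positive lit(s) -> not Horn
Clause 3: 3 positive lit(s) -> not Horn
Clause 4: 1 positive lit(s) -> Horn
Clause 5: 1 positive lit(s) -> Horn
Clause 6: 1 positive lit(s) -> Horn
Clause 7: 1 positive lit(s) -> Horn
Clause 8: 3 positive lit(s) -> not Horn
Total Horn clauses = 5.

5


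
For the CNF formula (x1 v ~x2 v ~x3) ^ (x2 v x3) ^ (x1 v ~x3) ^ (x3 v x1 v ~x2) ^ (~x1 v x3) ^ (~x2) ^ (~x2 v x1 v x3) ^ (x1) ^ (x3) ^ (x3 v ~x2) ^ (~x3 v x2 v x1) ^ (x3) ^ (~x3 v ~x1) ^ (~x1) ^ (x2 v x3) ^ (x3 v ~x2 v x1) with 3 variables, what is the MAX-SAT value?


Enumerate all 8 truth assignments.
For each, count how many of the 16 clauses are satisfied.
The formula is not fully satisfiable, so the maximum is below 16.
Maximum simultaneously satisfiable clauses = 14.

14


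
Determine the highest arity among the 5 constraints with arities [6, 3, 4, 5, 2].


The arities are: 6, 3, 4, 5, 2.
Scan for the maximum value.
Maximum arity = 6.

6


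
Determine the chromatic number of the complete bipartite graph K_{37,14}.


K_{37,14} is bipartite by definition: the two parts are independent sets, with every edge crossing between them.
Color all vertices in one part with color 1 and all vertices in the other part with color 2.
Since the graph has at least one edge, one color does not suffice.
Chromatic number = 2.

2


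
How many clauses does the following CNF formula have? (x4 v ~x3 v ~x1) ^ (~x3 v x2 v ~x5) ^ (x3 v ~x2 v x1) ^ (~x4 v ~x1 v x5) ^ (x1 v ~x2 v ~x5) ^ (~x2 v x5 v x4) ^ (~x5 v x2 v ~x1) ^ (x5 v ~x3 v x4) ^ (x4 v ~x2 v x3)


Each group enclosed in parentheses joined by ^ is one clause.
Counting the conjuncts: 9 clauses.

9


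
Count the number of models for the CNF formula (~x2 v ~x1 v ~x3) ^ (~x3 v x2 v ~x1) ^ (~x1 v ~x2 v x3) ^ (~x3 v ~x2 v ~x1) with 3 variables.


Enumerate all 8 truth assignments over 3 variables.
Test each against every clause.
Satisfying assignments found: 5.

5


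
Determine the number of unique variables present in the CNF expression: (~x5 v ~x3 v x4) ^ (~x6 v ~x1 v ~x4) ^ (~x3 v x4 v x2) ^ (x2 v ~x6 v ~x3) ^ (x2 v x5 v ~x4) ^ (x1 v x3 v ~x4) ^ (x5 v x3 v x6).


Identify each distinct variable in the formula.
Variables found: x1, x2, x3, x4, x5, x6.
Total distinct variables = 6.

6


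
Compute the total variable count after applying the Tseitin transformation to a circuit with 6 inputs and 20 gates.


The Tseitin transformation introduces one auxiliary variable per gate.
Total variables = inputs + gates = 6 + 20 = 26.

26


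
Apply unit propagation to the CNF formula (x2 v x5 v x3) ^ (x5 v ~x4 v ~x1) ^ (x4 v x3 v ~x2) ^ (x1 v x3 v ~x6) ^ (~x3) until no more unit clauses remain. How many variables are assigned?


Unit propagation repeatedly assigns the literal in any unit clause, then simplifies.
Assignments in order: x3 = F.
No further unit clauses remain.
Total variables assigned = 1.

1


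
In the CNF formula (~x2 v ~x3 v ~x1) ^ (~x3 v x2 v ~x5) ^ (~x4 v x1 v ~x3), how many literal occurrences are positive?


Scan each clause for unnegated literals.
Clause 1: 0 positive; Clause 2: 1 positive; Clause 3: 1 positive.
Total positive literal occurrences = 2.

2


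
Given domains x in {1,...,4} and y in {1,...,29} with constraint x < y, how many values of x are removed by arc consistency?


For the constraint x < y, x needs a supporting value in y's domain.
x can be at most 28 (one less than y's maximum).
Valid x values from domain: 4 out of 4.
Pruned = 4 - 4 = 0.

0


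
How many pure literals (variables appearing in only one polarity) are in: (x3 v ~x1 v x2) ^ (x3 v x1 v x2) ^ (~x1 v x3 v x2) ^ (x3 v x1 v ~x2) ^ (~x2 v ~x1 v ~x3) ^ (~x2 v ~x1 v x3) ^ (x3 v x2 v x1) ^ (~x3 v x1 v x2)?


A pure literal appears in only one polarity across all clauses.
No pure literals found.
Count = 0.

0


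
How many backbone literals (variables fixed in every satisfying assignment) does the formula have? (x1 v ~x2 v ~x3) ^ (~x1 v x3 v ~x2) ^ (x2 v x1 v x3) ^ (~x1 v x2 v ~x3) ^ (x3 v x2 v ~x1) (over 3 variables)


Find all satisfying assignments: 3 model(s).
Check which variables have the same value in every model.
No variable is fixed across all models.
Backbone size = 0.

0


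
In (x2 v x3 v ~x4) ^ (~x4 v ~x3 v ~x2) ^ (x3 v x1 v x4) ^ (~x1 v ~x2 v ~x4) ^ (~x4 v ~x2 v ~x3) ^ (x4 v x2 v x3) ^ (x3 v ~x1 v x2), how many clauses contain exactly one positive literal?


A definite clause has exactly one positive literal.
Clause 1: 2 positive -> not definite
Clause 2: 0 positive -> not definite
Clause 3: 3 positive -> not definite
Clause 4: 0 positive -> not definite
Clause 5: 0 positive -> not definite
Clause 6: 3 positive -> not definite
Clause 7: 2 positive -> not definite
Definite clause count = 0.

0


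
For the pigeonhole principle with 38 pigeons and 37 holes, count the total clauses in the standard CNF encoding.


The PHP encoding has two parts:
1) At-least-one-hole clauses: 38 (one per pigeon, each with 37 literals).
2) At-most-one-pigeon-per-hole clauses: 37 holes * C(38,2) = 37 * 703 = 26011.
Total clauses = 38 + 26011 = 26049.

26049


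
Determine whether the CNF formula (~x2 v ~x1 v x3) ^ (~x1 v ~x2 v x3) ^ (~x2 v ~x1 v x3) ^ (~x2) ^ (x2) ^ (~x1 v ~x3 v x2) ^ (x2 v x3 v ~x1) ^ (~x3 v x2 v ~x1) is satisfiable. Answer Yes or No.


Check all 8 possible truth assignments.
Number of satisfying assignments found: 0.
The formula is unsatisfiable.

No


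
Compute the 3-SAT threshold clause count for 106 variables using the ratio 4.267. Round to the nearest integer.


The 3-SAT phase transition occurs at approximately 4.267 clauses per variable.
m = 4.267 * 106 = 452.302.
Rounded to nearest integer: 452.

452


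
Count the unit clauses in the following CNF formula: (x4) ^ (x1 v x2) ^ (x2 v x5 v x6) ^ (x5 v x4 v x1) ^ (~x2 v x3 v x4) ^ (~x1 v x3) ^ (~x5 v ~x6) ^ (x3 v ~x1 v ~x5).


A unit clause contains exactly one literal.
Unit clauses found: (x4).
Count = 1.

1
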